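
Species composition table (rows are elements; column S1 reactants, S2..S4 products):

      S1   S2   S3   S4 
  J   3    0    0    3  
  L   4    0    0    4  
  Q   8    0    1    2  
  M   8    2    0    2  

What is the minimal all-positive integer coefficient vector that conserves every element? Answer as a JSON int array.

Coefficients: [1, 3, 6, 1]

J: 1·3 = 3 | 3·0+6·0+1·3 = 3
L: 1·4 = 4 | 3·0+6·0+1·4 = 4
Q: 1·8 = 8 | 3·0+6·1+1·2 = 8
M: 1·8 = 8 | 3·2+6·0+1·2 = 8
gcd(1,3,6,1) = 1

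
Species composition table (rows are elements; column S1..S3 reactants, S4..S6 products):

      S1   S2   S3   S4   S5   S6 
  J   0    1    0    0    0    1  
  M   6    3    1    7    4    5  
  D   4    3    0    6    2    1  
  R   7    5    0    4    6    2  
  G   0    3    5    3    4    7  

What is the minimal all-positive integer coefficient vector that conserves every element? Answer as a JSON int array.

Coefficients: [5, 1, 6, 2, 5, 1]

J: 5·0+1·1+6·0 = 1 | 2·0+5·0+1·1 = 1
M: 5·6+1·3+6·1 = 39 | 2·7+5·4+1·5 = 39
D: 5·4+1·3+6·0 = 23 | 2·6+5·2+1·1 = 23
R: 5·7+1·5+6·0 = 40 | 2·4+5·6+1·2 = 40
G: 5·0+1·3+6·5 = 33 | 2·3+5·4+1·7 = 33
gcd(5,1,6,2,5,1) = 1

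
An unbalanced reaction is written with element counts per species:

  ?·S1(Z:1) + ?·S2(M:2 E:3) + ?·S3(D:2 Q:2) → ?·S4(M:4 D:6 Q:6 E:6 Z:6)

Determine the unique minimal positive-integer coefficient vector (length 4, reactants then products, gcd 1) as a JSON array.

Coefficients: [6, 2, 3, 1]

M: 6·0+2·2+3·0 = 4 | 1·4 = 4
D: 6·0+2·0+3·2 = 6 | 1·6 = 6
Q: 6·0+2·0+3·2 = 6 | 1·6 = 6
E: 6·0+2·3+3·0 = 6 | 1·6 = 6
Z: 6·1+2·0+3·0 = 6 | 1·6 = 6
gcd(6,2,3,1) = 1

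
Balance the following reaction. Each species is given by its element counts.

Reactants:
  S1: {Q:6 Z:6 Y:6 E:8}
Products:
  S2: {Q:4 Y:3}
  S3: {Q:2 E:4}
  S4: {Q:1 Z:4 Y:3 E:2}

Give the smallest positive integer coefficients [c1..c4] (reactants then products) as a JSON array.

Q: 4·6 = 24 | 2·4+5·2+6·1 = 24
Z: 4·6 = 24 | 2·0+5·0+6·4 = 24
Y: 4·6 = 24 | 2·3+5·0+6·3 = 24
E: 4·8 = 32 | 2·0+5·4+6·2 = 32
gcd(4,2,5,6) = 1

Coefficients: [4, 2, 5, 6]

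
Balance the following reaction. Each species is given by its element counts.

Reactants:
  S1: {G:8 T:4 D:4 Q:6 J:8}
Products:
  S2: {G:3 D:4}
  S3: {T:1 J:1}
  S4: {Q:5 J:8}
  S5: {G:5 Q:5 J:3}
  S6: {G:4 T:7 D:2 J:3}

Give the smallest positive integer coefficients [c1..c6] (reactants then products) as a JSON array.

Coefficients: [5, 4, 6, 2, 4, 2]

G: 5·8 = 40 | 4·3+6·0+2·0+4·5+2·4 = 40
T: 5·4 = 20 | 4·0+6·1+2·0+4·0+2·7 = 20
D: 5·4 = 20 | 4·4+6·0+2·0+4·0+2·2 = 20
Q: 5·6 = 30 | 4·0+6·0+2·5+4·5+2·0 = 30
J: 5·8 = 40 | 4·0+6·1+2·8+4·3+2·3 = 40
gcd(5,4,6,2,4,2) = 1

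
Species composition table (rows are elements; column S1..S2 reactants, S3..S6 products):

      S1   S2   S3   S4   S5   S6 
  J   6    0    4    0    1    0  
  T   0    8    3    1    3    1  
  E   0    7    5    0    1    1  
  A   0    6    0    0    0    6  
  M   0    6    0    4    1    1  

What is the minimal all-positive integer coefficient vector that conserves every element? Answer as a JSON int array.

Coefficients: [5, 6, 6, 6, 6, 6]

J: 5·6+6·0 = 30 | 6·4+6·0+6·1+6·0 = 30
T: 5·0+6·8 = 48 | 6·3+6·1+6·3+6·1 = 48
E: 5·0+6·7 = 42 | 6·5+6·0+6·1+6·1 = 42
A: 5·0+6·6 = 36 | 6·0+6·0+6·0+6·6 = 36
M: 5·0+6·6 = 36 | 6·0+6·4+6·1+6·1 = 36
gcd(5,6,6,6,6,6) = 1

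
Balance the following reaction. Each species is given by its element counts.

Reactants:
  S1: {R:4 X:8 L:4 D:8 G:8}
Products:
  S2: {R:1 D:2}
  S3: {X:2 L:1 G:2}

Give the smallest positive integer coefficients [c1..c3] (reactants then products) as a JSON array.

R: 1·4 = 4 | 4·1+4·0 = 4
X: 1·8 = 8 | 4·0+4·2 = 8
L: 1·4 = 4 | 4·0+4·1 = 4
D: 1·8 = 8 | 4·2+4·0 = 8
G: 1·8 = 8 | 4·0+4·2 = 8
gcd(1,4,4) = 1

Coefficients: [1, 4, 4]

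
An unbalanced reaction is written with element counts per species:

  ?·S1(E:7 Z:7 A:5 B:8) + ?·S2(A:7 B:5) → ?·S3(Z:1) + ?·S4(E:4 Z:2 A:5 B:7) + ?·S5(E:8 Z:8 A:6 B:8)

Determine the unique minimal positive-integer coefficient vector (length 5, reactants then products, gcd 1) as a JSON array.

E: 4·7+1·0 = 28 | 6·0+3·4+2·8 = 28
Z: 4·7+1·0 = 28 | 6·1+3·2+2·8 = 28
A: 4·5+1·7 = 27 | 6·0+3·5+2·6 = 27
B: 4·8+1·5 = 37 | 6·0+3·7+2·8 = 37
gcd(4,1,6,3,2) = 1

Coefficients: [4, 1, 6, 3, 2]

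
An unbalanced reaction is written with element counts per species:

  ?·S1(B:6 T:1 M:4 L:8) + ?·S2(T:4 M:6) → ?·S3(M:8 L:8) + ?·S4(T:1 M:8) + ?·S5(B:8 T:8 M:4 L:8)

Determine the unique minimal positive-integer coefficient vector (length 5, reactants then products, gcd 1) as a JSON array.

Coefficients: [4, 6, 1, 4, 3]

B: 4·6+6·0 = 24 | 1·0+4·0+3·8 = 24
T: 4·1+6·4 = 28 | 1·0+4·1+3·8 = 28
M: 4·4+6·6 = 52 | 1·8+4·8+3·4 = 52
L: 4·8+6·0 = 32 | 1·8+4·0+3·8 = 32
gcd(4,6,1,4,3) = 1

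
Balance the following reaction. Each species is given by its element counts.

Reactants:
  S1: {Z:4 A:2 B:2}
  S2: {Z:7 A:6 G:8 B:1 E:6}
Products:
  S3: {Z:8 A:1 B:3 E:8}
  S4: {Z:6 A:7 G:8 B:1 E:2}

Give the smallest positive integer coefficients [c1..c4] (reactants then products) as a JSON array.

Z: 3·4+4·7 = 40 | 2·8+4·6 = 40
A: 3·2+4·6 = 30 | 2·1+4·7 = 30
G: 3·0+4·8 = 32 | 2·0+4·8 = 32
B: 3·2+4·1 = 10 | 2·3+4·1 = 10
E: 3·0+4·6 = 24 | 2·8+4·2 = 24
gcd(3,4,2,4) = 1

Coefficients: [3, 4, 2, 4]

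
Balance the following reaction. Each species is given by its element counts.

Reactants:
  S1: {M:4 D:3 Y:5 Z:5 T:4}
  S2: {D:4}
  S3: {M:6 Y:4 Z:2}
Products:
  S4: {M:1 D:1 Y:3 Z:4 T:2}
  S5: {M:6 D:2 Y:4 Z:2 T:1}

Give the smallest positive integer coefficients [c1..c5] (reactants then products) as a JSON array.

Coefficients: [2, 1, 3, 2, 4]

M: 2·4+1·0+3·6 = 26 | 2·1+4·6 = 26
D: 2·3+1·4+3·0 = 10 | 2·1+4·2 = 10
Y: 2·5+1·0+3·4 = 22 | 2·3+4·4 = 22
Z: 2·5+1·0+3·2 = 16 | 2·4+4·2 = 16
T: 2·4+1·0+3·0 = 8 | 2·2+4·1 = 8
gcd(2,1,3,2,4) = 1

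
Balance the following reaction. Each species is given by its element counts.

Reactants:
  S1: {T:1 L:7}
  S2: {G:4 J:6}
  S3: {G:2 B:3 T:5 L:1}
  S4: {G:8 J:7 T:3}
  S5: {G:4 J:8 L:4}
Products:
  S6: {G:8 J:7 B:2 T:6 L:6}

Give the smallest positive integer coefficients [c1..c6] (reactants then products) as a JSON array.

Coefficients: [4, 1, 4, 4, 1, 6]

G: 4·0+1·4+4·2+4·8+1·4 = 48 | 6·8 = 48
J: 4·0+1·6+4·0+4·7+1·8 = 42 | 6·7 = 42
B: 4·0+1·0+4·3+4·0+1·0 = 12 | 6·2 = 12
T: 4·1+1·0+4·5+4·3+1·0 = 36 | 6·6 = 36
L: 4·7+1·0+4·1+4·0+1·4 = 36 | 6·6 = 36
gcd(4,1,4,4,1,6) = 1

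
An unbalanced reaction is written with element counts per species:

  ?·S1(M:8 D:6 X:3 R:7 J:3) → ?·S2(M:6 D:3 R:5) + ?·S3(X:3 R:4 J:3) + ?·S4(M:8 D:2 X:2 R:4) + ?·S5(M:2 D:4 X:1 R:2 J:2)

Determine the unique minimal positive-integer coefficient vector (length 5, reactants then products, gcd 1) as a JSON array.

M: 6·8 = 48 | 2·6+2·0+3·8+6·2 = 48
D: 6·6 = 36 | 2·3+2·0+3·2+6·4 = 36
X: 6·3 = 18 | 2·0+2·3+3·2+6·1 = 18
R: 6·7 = 42 | 2·5+2·4+3·4+6·2 = 42
J: 6·3 = 18 | 2·0+2·3+3·0+6·2 = 18
gcd(6,2,2,3,6) = 1

Coefficients: [6, 2, 2, 3, 6]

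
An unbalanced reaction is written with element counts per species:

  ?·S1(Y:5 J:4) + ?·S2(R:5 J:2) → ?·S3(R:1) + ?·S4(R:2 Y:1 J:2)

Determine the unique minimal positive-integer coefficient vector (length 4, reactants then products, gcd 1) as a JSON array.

R: 1·0+3·5 = 15 | 5·1+5·2 = 15
Y: 1·5+3·0 = 5 | 5·0+5·1 = 5
J: 1·4+3·2 = 10 | 5·0+5·2 = 10
gcd(1,3,5,5) = 1

Coefficients: [1, 3, 5, 5]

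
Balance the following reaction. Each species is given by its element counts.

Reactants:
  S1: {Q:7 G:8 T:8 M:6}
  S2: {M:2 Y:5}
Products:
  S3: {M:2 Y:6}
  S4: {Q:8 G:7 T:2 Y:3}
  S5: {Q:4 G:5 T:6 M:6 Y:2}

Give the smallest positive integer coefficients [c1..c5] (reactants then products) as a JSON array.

Q: 4·7+5·0 = 28 | 2·0+1·8+5·4 = 28
G: 4·8+5·0 = 32 | 2·0+1·7+5·5 = 32
T: 4·8+5·0 = 32 | 2·0+1·2+5·6 = 32
M: 4·6+5·2 = 34 | 2·2+1·0+5·6 = 34
Y: 4·0+5·5 = 25 | 2·6+1·3+5·2 = 25
gcd(4,5,2,1,5) = 1

Coefficients: [4, 5, 2, 1, 5]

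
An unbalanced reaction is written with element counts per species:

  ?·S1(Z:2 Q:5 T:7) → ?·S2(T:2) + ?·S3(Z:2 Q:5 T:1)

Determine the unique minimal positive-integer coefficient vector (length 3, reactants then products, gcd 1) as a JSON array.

Coefficients: [1, 3, 1]

Z: 1·2 = 2 | 3·0+1·2 = 2
Q: 1·5 = 5 | 3·0+1·5 = 5
T: 1·7 = 7 | 3·2+1·1 = 7
gcd(1,3,1) = 1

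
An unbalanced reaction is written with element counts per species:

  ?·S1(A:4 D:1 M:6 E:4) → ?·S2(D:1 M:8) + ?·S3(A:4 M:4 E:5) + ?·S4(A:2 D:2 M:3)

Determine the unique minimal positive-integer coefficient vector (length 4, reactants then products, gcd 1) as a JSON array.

A: 5·4 = 20 | 1·0+4·4+2·2 = 20
D: 5·1 = 5 | 1·1+4·0+2·2 = 5
M: 5·6 = 30 | 1·8+4·4+2·3 = 30
E: 5·4 = 20 | 1·0+4·5+2·0 = 20
gcd(5,1,4,2) = 1

Coefficients: [5, 1, 4, 2]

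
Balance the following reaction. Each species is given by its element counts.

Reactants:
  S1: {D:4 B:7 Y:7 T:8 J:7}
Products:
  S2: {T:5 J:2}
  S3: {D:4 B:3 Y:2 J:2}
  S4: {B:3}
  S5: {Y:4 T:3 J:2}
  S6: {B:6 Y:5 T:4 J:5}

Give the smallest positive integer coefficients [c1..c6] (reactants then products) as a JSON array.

Coefficients: [6, 5, 6, 4, 5, 2]

D: 6·4 = 24 | 5·0+6·4+4·0+5·0+2·0 = 24
B: 6·7 = 42 | 5·0+6·3+4·3+5·0+2·6 = 42
Y: 6·7 = 42 | 5·0+6·2+4·0+5·4+2·5 = 42
T: 6·8 = 48 | 5·5+6·0+4·0+5·3+2·4 = 48
J: 6·7 = 42 | 5·2+6·2+4·0+5·2+2·5 = 42
gcd(6,5,6,4,5,2) = 1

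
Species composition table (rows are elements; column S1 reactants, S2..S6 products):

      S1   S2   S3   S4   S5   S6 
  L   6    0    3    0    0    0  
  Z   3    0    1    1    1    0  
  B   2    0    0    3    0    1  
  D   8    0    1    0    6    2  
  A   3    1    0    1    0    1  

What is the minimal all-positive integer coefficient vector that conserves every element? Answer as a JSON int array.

L: 3·6 = 18 | 5·0+6·3+1·0+2·0+3·0 = 18
Z: 3·3 = 9 | 5·0+6·1+1·1+2·1+3·0 = 9
B: 3·2 = 6 | 5·0+6·0+1·3+2·0+3·1 = 6
D: 3·8 = 24 | 5·0+6·1+1·0+2·6+3·2 = 24
A: 3·3 = 9 | 5·1+6·0+1·1+2·0+3·1 = 9
gcd(3,5,6,1,2,3) = 1

Coefficients: [3, 5, 6, 1, 2, 3]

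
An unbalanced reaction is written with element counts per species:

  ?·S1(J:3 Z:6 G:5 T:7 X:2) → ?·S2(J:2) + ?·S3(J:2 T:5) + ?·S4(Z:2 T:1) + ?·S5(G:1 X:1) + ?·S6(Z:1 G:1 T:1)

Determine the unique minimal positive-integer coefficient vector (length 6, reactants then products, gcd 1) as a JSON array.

Coefficients: [2, 2, 1, 3, 4, 6]

J: 2·3 = 6 | 2·2+1·2+3·0+4·0+6·0 = 6
Z: 2·6 = 12 | 2·0+1·0+3·2+4·0+6·1 = 12
G: 2·5 = 10 | 2·0+1·0+3·0+4·1+6·1 = 10
T: 2·7 = 14 | 2·0+1·5+3·1+4·0+6·1 = 14
X: 2·2 = 4 | 2·0+1·0+3·0+4·1+6·0 = 4
gcd(2,2,1,3,4,6) = 1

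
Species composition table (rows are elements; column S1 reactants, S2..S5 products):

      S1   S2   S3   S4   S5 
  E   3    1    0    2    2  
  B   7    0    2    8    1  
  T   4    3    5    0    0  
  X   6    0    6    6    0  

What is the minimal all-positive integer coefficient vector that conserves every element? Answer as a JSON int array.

Coefficients: [5, 5, 1, 4, 1]

E: 5·3 = 15 | 5·1+1·0+4·2+1·2 = 15
B: 5·7 = 35 | 5·0+1·2+4·8+1·1 = 35
T: 5·4 = 20 | 5·3+1·5+4·0+1·0 = 20
X: 5·6 = 30 | 5·0+1·6+4·6+1·0 = 30
gcd(5,5,1,4,1) = 1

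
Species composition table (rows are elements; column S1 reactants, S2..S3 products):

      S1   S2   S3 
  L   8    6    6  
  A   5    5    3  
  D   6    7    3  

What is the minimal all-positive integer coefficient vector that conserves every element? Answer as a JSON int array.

L: 6·8 = 48 | 3·6+5·6 = 48
A: 6·5 = 30 | 3·5+5·3 = 30
D: 6·6 = 36 | 3·7+5·3 = 36
gcd(6,3,5) = 1

Coefficients: [6, 3, 5]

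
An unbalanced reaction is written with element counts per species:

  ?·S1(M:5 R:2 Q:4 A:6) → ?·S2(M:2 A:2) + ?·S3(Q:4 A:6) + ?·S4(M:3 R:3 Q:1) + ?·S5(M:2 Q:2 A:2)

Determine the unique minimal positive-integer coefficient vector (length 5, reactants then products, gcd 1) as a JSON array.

M: 6·5 = 30 | 5·2+3·0+4·3+4·2 = 30
R: 6·2 = 12 | 5·0+3·0+4·3+4·0 = 12
Q: 6·4 = 24 | 5·0+3·4+4·1+4·2 = 24
A: 6·6 = 36 | 5·2+3·6+4·0+4·2 = 36
gcd(6,5,3,4,4) = 1

Coefficients: [6, 5, 3, 4, 4]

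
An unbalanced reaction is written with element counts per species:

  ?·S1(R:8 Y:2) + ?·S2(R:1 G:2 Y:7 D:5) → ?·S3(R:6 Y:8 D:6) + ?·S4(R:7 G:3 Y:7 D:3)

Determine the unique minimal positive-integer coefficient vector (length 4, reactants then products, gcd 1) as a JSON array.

R: 5·8+6·1 = 46 | 3·6+4·7 = 46
G: 5·0+6·2 = 12 | 3·0+4·3 = 12
Y: 5·2+6·7 = 52 | 3·8+4·7 = 52
D: 5·0+6·5 = 30 | 3·6+4·3 = 30
gcd(5,6,3,4) = 1

Coefficients: [5, 6, 3, 4]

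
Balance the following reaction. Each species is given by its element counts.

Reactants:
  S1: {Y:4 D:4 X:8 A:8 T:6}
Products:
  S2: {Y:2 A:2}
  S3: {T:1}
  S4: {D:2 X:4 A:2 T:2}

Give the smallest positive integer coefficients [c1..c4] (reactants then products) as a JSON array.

Coefficients: [1, 2, 2, 2]

Y: 1·4 = 4 | 2·2+2·0+2·0 = 4
D: 1·4 = 4 | 2·0+2·0+2·2 = 4
X: 1·8 = 8 | 2·0+2·0+2·4 = 8
A: 1·8 = 8 | 2·2+2·0+2·2 = 8
T: 1·6 = 6 | 2·0+2·1+2·2 = 6
gcd(1,2,2,2) = 1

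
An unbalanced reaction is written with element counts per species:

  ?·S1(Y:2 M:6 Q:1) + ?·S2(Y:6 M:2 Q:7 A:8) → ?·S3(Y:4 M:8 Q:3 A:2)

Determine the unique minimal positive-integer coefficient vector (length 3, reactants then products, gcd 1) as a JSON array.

Coefficients: [5, 1, 4]

Y: 5·2+1·6 = 16 | 4·4 = 16
M: 5·6+1·2 = 32 | 4·8 = 32
Q: 5·1+1·7 = 12 | 4·3 = 12
A: 5·0+1·8 = 8 | 4·2 = 8
gcd(5,1,4) = 1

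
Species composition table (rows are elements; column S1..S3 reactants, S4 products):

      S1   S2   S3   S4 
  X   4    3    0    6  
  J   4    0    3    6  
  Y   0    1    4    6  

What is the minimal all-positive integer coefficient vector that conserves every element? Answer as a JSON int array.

X: 3·4+6·3+6·0 = 30 | 5·6 = 30
J: 3·4+6·0+6·3 = 30 | 5·6 = 30
Y: 3·0+6·1+6·4 = 30 | 5·6 = 30
gcd(3,6,6,5) = 1

Coefficients: [3, 6, 6, 5]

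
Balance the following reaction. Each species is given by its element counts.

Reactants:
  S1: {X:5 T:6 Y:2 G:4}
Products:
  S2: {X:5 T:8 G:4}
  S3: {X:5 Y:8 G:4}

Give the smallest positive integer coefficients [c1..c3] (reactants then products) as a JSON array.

Coefficients: [4, 3, 1]

X: 4·5 = 20 | 3·5+1·5 = 20
T: 4·6 = 24 | 3·8+1·0 = 24
Y: 4·2 = 8 | 3·0+1·8 = 8
G: 4·4 = 16 | 3·4+1·4 = 16
gcd(4,3,1) = 1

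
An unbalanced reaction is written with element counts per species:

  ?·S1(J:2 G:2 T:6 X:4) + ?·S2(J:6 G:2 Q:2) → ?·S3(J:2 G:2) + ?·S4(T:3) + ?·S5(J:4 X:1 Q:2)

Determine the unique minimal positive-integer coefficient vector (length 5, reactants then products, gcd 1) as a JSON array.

Coefficients: [1, 4, 5, 2, 4]

J: 1·2+4·6 = 26 | 5·2+2·0+4·4 = 26
G: 1·2+4·2 = 10 | 5·2+2·0+4·0 = 10
T: 1·6+4·0 = 6 | 5·0+2·3+4·0 = 6
X: 1·4+4·0 = 4 | 5·0+2·0+4·1 = 4
Q: 1·0+4·2 = 8 | 5·0+2·0+4·2 = 8
gcd(1,4,5,2,4) = 1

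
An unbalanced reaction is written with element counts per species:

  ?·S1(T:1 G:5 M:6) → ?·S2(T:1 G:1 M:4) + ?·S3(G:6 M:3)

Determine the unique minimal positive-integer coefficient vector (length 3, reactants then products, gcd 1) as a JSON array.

T: 3·1 = 3 | 3·1+2·0 = 3
G: 3·5 = 15 | 3·1+2·6 = 15
M: 3·6 = 18 | 3·4+2·3 = 18
gcd(3,3,2) = 1

Coefficients: [3, 3, 2]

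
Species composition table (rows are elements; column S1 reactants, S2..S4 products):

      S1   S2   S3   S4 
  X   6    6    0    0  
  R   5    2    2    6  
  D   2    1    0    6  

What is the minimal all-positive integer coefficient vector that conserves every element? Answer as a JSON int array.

Coefficients: [6, 6, 6, 1]

X: 6·6 = 36 | 6·6+6·0+1·0 = 36
R: 6·5 = 30 | 6·2+6·2+1·6 = 30
D: 6·2 = 12 | 6·1+6·0+1·6 = 12
gcd(6,6,6,1) = 1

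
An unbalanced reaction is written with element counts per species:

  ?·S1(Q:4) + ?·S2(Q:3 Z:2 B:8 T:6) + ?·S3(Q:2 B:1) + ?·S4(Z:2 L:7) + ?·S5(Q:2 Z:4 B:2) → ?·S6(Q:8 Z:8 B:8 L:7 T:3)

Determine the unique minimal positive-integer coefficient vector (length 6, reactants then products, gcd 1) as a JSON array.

Q: 1·4+2·3+6·2+4·0+5·2 = 32 | 4·8 = 32
Z: 1·0+2·2+6·0+4·2+5·4 = 32 | 4·8 = 32
B: 1·0+2·8+6·1+4·0+5·2 = 32 | 4·8 = 32
L: 1·0+2·0+6·0+4·7+5·0 = 28 | 4·7 = 28
T: 1·0+2·6+6·0+4·0+5·0 = 12 | 4·3 = 12
gcd(1,2,6,4,5,4) = 1

Coefficients: [1, 2, 6, 4, 5, 4]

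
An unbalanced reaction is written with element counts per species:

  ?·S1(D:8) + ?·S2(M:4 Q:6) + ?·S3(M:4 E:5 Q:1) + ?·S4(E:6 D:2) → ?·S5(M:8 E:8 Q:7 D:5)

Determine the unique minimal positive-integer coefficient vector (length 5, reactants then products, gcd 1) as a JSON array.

Coefficients: [1, 2, 2, 1, 2]

M: 1·0+2·4+2·4+1·0 = 16 | 2·8 = 16
E: 1·0+2·0+2·5+1·6 = 16 | 2·8 = 16
Q: 1·0+2·6+2·1+1·0 = 14 | 2·7 = 14
D: 1·8+2·0+2·0+1·2 = 10 | 2·5 = 10
gcd(1,2,2,1,2) = 1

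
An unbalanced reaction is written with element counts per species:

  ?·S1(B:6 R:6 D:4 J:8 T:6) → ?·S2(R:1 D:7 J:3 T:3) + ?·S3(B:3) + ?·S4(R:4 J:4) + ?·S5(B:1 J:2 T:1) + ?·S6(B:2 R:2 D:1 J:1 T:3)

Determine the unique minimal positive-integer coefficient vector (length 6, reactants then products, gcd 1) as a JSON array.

Coefficients: [5, 2, 4, 4, 6, 6]

B: 5·6 = 30 | 2·0+4·3+4·0+6·1+6·2 = 30
R: 5·6 = 30 | 2·1+4·0+4·4+6·0+6·2 = 30
D: 5·4 = 20 | 2·7+4·0+4·0+6·0+6·1 = 20
J: 5·8 = 40 | 2·3+4·0+4·4+6·2+6·1 = 40
T: 5·6 = 30 | 2·3+4·0+4·0+6·1+6·3 = 30
gcd(5,2,4,4,6,6) = 1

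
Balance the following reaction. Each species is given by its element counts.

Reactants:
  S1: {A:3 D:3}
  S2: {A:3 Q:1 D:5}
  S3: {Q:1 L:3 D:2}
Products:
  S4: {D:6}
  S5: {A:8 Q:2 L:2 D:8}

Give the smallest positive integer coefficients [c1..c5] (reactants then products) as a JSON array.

Coefficients: [4, 4, 2, 2, 3]

A: 4·3+4·3+2·0 = 24 | 2·0+3·8 = 24
Q: 4·0+4·1+2·1 = 6 | 2·0+3·2 = 6
L: 4·0+4·0+2·3 = 6 | 2·0+3·2 = 6
D: 4·3+4·5+2·2 = 36 | 2·6+3·8 = 36
gcd(4,4,2,2,3) = 1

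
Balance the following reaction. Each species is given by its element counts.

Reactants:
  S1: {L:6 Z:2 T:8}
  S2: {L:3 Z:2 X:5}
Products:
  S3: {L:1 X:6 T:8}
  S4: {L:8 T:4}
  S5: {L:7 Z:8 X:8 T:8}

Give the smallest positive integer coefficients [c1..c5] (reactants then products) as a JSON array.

Coefficients: [6, 6, 1, 4, 3]

L: 6·6+6·3 = 54 | 1·1+4·8+3·7 = 54
Z: 6·2+6·2 = 24 | 1·0+4·0+3·8 = 24
X: 6·0+6·5 = 30 | 1·6+4·0+3·8 = 30
T: 6·8+6·0 = 48 | 1·8+4·4+3·8 = 48
gcd(6,6,1,4,3) = 1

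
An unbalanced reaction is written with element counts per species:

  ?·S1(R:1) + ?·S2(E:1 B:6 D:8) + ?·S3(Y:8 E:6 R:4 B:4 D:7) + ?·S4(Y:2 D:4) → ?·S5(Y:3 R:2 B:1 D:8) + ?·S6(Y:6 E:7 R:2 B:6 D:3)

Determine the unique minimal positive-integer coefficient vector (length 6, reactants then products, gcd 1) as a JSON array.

Y: 6·0+1·0+1·8+5·2 = 18 | 4·3+1·6 = 18
E: 6·0+1·1+1·6+5·0 = 7 | 4·0+1·7 = 7
R: 6·1+1·0+1·4+5·0 = 10 | 4·2+1·2 = 10
B: 6·0+1·6+1·4+5·0 = 10 | 4·1+1·6 = 10
D: 6·0+1·8+1·7+5·4 = 35 | 4·8+1·3 = 35
gcd(6,1,1,5,4,1) = 1

Coefficients: [6, 1, 1, 5, 4, 1]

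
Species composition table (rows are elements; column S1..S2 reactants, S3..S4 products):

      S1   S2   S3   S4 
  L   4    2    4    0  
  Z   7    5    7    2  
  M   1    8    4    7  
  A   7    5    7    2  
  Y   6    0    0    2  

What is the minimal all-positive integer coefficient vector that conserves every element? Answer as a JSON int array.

L: 1·4+4·2 = 12 | 3·4+3·0 = 12
Z: 1·7+4·5 = 27 | 3·7+3·2 = 27
M: 1·1+4·8 = 33 | 3·4+3·7 = 33
A: 1·7+4·5 = 27 | 3·7+3·2 = 27
Y: 1·6+4·0 = 6 | 3·0+3·2 = 6
gcd(1,4,3,3) = 1

Coefficients: [1, 4, 3, 3]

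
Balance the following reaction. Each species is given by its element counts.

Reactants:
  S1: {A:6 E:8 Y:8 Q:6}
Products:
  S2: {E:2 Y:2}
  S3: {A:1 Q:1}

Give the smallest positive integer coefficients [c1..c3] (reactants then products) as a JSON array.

A: 1·6 = 6 | 4·0+6·1 = 6
E: 1·8 = 8 | 4·2+6·0 = 8
Y: 1·8 = 8 | 4·2+6·0 = 8
Q: 1·6 = 6 | 4·0+6·1 = 6
gcd(1,4,6) = 1

Coefficients: [1, 4, 6]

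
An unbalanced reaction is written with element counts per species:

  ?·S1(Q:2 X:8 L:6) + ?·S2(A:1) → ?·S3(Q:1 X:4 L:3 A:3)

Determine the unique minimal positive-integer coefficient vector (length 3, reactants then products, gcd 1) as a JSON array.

Coefficients: [1, 6, 2]

Q: 1·2+6·0 = 2 | 2·1 = 2
X: 1·8+6·0 = 8 | 2·4 = 8
L: 1·6+6·0 = 6 | 2·3 = 6
A: 1·0+6·1 = 6 | 2·3 = 6
gcd(1,6,2) = 1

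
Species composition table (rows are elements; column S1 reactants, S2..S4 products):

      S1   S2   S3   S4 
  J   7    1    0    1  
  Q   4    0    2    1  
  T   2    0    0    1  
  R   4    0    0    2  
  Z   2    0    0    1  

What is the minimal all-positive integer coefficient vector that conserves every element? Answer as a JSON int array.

Coefficients: [1, 5, 1, 2]

J: 1·7 = 7 | 5·1+1·0+2·1 = 7
Q: 1·4 = 4 | 5·0+1·2+2·1 = 4
T: 1·2 = 2 | 5·0+1·0+2·1 = 2
R: 1·4 = 4 | 5·0+1·0+2·2 = 4
Z: 1·2 = 2 | 5·0+1·0+2·1 = 2
gcd(1,5,1,2) = 1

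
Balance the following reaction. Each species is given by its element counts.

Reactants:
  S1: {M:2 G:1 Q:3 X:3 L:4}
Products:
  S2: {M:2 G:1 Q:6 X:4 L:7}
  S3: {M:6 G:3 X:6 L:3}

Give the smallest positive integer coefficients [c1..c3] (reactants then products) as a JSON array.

M: 6·2 = 12 | 3·2+1·6 = 12
G: 6·1 = 6 | 3·1+1·3 = 6
Q: 6·3 = 18 | 3·6+1·0 = 18
X: 6·3 = 18 | 3·4+1·6 = 18
L: 6·4 = 24 | 3·7+1·3 = 24
gcd(6,3,1) = 1

Coefficients: [6, 3, 1]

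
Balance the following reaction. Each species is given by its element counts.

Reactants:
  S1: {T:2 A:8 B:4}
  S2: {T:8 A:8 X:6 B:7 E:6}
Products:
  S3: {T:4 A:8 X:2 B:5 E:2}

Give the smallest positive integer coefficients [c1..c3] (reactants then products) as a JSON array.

Coefficients: [2, 1, 3]

T: 2·2+1·8 = 12 | 3·4 = 12
A: 2·8+1·8 = 24 | 3·8 = 24
X: 2·0+1·6 = 6 | 3·2 = 6
B: 2·4+1·7 = 15 | 3·5 = 15
E: 2·0+1·6 = 6 | 3·2 = 6
gcd(2,1,3) = 1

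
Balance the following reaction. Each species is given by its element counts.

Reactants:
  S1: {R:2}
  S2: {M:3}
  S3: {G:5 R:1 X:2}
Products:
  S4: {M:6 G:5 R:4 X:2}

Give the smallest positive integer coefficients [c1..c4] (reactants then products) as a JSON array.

M: 3·0+4·3+2·0 = 12 | 2·6 = 12
G: 3·0+4·0+2·5 = 10 | 2·5 = 10
R: 3·2+4·0+2·1 = 8 | 2·4 = 8
X: 3·0+4·0+2·2 = 4 | 2·2 = 4
gcd(3,4,2,2) = 1

Coefficients: [3, 4, 2, 2]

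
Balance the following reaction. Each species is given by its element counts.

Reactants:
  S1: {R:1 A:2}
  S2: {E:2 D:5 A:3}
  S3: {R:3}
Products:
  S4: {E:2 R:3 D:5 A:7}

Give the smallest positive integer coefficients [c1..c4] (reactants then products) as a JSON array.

E: 6·0+3·2+1·0 = 6 | 3·2 = 6
R: 6·1+3·0+1·3 = 9 | 3·3 = 9
D: 6·0+3·5+1·0 = 15 | 3·5 = 15
A: 6·2+3·3+1·0 = 21 | 3·7 = 21
gcd(6,3,1,3) = 1

Coefficients: [6, 3, 1, 3]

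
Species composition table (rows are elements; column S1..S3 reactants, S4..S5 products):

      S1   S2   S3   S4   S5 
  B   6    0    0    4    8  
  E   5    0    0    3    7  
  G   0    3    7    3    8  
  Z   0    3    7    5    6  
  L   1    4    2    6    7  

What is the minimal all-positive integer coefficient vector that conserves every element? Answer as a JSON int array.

Coefficients: [4, 5, 1, 2, 2]

B: 4·6+5·0+1·0 = 24 | 2·4+2·8 = 24
E: 4·5+5·0+1·0 = 20 | 2·3+2·7 = 20
G: 4·0+5·3+1·7 = 22 | 2·3+2·8 = 22
Z: 4·0+5·3+1·7 = 22 | 2·5+2·6 = 22
L: 4·1+5·4+1·2 = 26 | 2·6+2·7 = 26
gcd(4,5,1,2,2) = 1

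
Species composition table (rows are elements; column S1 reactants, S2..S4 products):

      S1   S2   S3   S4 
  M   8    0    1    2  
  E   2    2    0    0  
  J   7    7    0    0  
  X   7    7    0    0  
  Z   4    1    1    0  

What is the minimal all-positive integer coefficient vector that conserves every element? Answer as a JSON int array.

M: 2·8 = 16 | 2·0+6·1+5·2 = 16
E: 2·2 = 4 | 2·2+6·0+5·0 = 4
J: 2·7 = 14 | 2·7+6·0+5·0 = 14
X: 2·7 = 14 | 2·7+6·0+5·0 = 14
Z: 2·4 = 8 | 2·1+6·1+5·0 = 8
gcd(2,2,6,5) = 1

Coefficients: [2, 2, 6, 5]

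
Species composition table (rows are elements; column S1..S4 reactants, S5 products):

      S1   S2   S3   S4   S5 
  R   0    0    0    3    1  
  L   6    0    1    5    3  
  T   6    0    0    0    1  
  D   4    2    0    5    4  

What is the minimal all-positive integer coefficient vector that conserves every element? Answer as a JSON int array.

R: 1·0+5·0+2·0+2·3 = 6 | 6·1 = 6
L: 1·6+5·0+2·1+2·5 = 18 | 6·3 = 18
T: 1·6+5·0+2·0+2·0 = 6 | 6·1 = 6
D: 1·4+5·2+2·0+2·5 = 24 | 6·4 = 24
gcd(1,5,2,2,6) = 1

Coefficients: [1, 5, 2, 2, 6]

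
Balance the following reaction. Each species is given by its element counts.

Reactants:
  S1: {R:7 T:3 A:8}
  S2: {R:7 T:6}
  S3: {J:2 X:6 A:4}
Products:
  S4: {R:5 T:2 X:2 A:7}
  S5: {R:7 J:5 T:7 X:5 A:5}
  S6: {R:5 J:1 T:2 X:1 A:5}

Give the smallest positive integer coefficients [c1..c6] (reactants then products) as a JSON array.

R: 5·7+1·7+3·0 = 42 | 6·5+1·7+1·5 = 42
J: 5·0+1·0+3·2 = 6 | 6·0+1·5+1·1 = 6
T: 5·3+1·6+3·0 = 21 | 6·2+1·7+1·2 = 21
X: 5·0+1·0+3·6 = 18 | 6·2+1·5+1·1 = 18
A: 5·8+1·0+3·4 = 52 | 6·7+1·5+1·5 = 52
gcd(5,1,3,6,1,1) = 1

Coefficients: [5, 1, 3, 6, 1, 1]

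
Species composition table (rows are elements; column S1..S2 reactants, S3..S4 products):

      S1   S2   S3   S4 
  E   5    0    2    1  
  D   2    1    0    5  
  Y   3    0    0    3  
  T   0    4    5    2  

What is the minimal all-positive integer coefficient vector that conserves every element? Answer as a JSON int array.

E: 1·5+3·0 = 5 | 2·2+1·1 = 5
D: 1·2+3·1 = 5 | 2·0+1·5 = 5
Y: 1·3+3·0 = 3 | 2·0+1·3 = 3
T: 1·0+3·4 = 12 | 2·5+1·2 = 12
gcd(1,3,2,1) = 1

Coefficients: [1, 3, 2, 1]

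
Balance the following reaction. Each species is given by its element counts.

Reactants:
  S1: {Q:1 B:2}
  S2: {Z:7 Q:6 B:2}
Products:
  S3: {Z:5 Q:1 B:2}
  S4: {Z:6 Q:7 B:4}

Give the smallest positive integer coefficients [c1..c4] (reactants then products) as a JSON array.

Coefficients: [6, 5, 1, 5]

Z: 6·0+5·7 = 35 | 1·5+5·6 = 35
Q: 6·1+5·6 = 36 | 1·1+5·7 = 36
B: 6·2+5·2 = 22 | 1·2+5·4 = 22
gcd(6,5,1,5) = 1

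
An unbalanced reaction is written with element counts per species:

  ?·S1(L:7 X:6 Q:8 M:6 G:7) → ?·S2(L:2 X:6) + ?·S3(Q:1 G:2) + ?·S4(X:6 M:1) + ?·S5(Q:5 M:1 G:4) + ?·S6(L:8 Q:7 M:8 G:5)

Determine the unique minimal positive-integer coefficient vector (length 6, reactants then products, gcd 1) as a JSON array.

Coefficients: [6, 5, 5, 1, 3, 4]

L: 6·7 = 42 | 5·2+5·0+1·0+3·0+4·8 = 42
X: 6·6 = 36 | 5·6+5·0+1·6+3·0+4·0 = 36
Q: 6·8 = 48 | 5·0+5·1+1·0+3·5+4·7 = 48
M: 6·6 = 36 | 5·0+5·0+1·1+3·1+4·8 = 36
G: 6·7 = 42 | 5·0+5·2+1·0+3·4+4·5 = 42
gcd(6,5,5,1,3,4) = 1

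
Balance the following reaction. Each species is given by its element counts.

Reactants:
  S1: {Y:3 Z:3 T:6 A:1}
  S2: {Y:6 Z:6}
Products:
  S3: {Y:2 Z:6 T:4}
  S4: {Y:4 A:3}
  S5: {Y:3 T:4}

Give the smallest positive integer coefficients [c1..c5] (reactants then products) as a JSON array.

Coefficients: [6, 2, 5, 2, 4]

Y: 6·3+2·6 = 30 | 5·2+2·4+4·3 = 30
Z: 6·3+2·6 = 30 | 5·6+2·0+4·0 = 30
T: 6·6+2·0 = 36 | 5·4+2·0+4·4 = 36
A: 6·1+2·0 = 6 | 5·0+2·3+4·0 = 6
gcd(6,2,5,2,4) = 1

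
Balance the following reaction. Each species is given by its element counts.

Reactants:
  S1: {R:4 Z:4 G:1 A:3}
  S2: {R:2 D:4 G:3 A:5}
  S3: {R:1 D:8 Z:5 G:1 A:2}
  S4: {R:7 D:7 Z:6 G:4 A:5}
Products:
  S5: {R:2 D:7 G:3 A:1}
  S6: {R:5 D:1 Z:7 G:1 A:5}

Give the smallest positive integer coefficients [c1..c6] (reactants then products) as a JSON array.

Coefficients: [5, 1, 2, 2, 4, 6]

R: 5·4+1·2+2·1+2·7 = 38 | 4·2+6·5 = 38
D: 5·0+1·4+2·8+2·7 = 34 | 4·7+6·1 = 34
Z: 5·4+1·0+2·5+2·6 = 42 | 4·0+6·7 = 42
G: 5·1+1·3+2·1+2·4 = 18 | 4·3+6·1 = 18
A: 5·3+1·5+2·2+2·5 = 34 | 4·1+6·5 = 34
gcd(5,1,2,2,4,6) = 1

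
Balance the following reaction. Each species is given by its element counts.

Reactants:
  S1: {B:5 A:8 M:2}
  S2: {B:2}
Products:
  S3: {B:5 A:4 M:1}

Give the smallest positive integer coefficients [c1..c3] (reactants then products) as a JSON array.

Coefficients: [2, 5, 4]

B: 2·5+5·2 = 20 | 4·5 = 20
A: 2·8+5·0 = 16 | 4·4 = 16
M: 2·2+5·0 = 4 | 4·1 = 4
gcd(2,5,4) = 1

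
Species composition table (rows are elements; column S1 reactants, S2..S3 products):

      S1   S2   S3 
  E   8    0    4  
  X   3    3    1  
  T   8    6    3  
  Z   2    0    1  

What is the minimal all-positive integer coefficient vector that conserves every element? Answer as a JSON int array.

Coefficients: [3, 1, 6]

E: 3·8 = 24 | 1·0+6·4 = 24
X: 3·3 = 9 | 1·3+6·1 = 9
T: 3·8 = 24 | 1·6+6·3 = 24
Z: 3·2 = 6 | 1·0+6·1 = 6
gcd(3,1,6) = 1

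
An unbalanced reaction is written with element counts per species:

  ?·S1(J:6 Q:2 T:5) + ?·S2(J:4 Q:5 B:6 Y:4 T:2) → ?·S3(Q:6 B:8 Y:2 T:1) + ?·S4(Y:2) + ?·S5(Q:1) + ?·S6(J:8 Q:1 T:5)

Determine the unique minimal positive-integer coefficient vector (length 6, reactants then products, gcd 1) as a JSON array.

Coefficients: [4, 4, 3, 5, 5, 5]

J: 4·6+4·4 = 40 | 3·0+5·0+5·0+5·8 = 40
Q: 4·2+4·5 = 28 | 3·6+5·0+5·1+5·1 = 28
B: 4·0+4·6 = 24 | 3·8+5·0+5·0+5·0 = 24
Y: 4·0+4·4 = 16 | 3·2+5·2+5·0+5·0 = 16
T: 4·5+4·2 = 28 | 3·1+5·0+5·0+5·5 = 28
gcd(4,4,3,5,5,5) = 1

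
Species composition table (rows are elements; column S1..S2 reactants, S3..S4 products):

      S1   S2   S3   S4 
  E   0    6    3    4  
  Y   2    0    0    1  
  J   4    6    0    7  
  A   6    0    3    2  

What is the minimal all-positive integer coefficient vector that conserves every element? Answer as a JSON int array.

Coefficients: [3, 5, 2, 6]

E: 3·0+5·6 = 30 | 2·3+6·4 = 30
Y: 3·2+5·0 = 6 | 2·0+6·1 = 6
J: 3·4+5·6 = 42 | 2·0+6·7 = 42
A: 3·6+5·0 = 18 | 2·3+6·2 = 18
gcd(3,5,2,6) = 1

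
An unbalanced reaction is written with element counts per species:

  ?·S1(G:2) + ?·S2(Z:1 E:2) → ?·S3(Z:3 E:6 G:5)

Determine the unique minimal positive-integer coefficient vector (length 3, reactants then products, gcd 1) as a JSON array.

Coefficients: [5, 6, 2]

Z: 5·0+6·1 = 6 | 2·3 = 6
E: 5·0+6·2 = 12 | 2·6 = 12
G: 5·2+6·0 = 10 | 2·5 = 10
gcd(5,6,2) = 1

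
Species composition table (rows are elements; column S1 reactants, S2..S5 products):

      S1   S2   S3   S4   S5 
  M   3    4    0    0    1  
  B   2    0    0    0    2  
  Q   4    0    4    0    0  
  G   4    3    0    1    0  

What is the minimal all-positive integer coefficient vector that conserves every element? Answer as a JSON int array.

M: 2·3 = 6 | 1·4+2·0+5·0+2·1 = 6
B: 2·2 = 4 | 1·0+2·0+5·0+2·2 = 4
Q: 2·4 = 8 | 1·0+2·4+5·0+2·0 = 8
G: 2·4 = 8 | 1·3+2·0+5·1+2·0 = 8
gcd(2,1,2,5,2) = 1

Coefficients: [2, 1, 2, 5, 2]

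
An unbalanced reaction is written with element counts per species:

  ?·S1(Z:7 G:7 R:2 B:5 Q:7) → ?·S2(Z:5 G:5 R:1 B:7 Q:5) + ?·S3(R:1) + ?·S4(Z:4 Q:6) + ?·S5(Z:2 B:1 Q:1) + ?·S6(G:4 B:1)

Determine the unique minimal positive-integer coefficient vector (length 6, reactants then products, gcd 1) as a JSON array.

Coefficients: [3, 1, 5, 2, 4, 4]

Z: 3·7 = 21 | 1·5+5·0+2·4+4·2+4·0 = 21
G: 3·7 = 21 | 1·5+5·0+2·0+4·0+4·4 = 21
R: 3·2 = 6 | 1·1+5·1+2·0+4·0+4·0 = 6
B: 3·5 = 15 | 1·7+5·0+2·0+4·1+4·1 = 15
Q: 3·7 = 21 | 1·5+5·0+2·6+4·1+4·0 = 21
gcd(3,1,5,2,4,4) = 1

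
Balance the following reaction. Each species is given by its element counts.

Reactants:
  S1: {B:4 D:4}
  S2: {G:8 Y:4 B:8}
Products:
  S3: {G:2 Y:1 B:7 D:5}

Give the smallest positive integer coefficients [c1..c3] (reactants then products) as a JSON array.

Coefficients: [5, 1, 4]

G: 5·0+1·8 = 8 | 4·2 = 8
Y: 5·0+1·4 = 4 | 4·1 = 4
B: 5·4+1·8 = 28 | 4·7 = 28
D: 5·4+1·0 = 20 | 4·5 = 20
gcd(5,1,4) = 1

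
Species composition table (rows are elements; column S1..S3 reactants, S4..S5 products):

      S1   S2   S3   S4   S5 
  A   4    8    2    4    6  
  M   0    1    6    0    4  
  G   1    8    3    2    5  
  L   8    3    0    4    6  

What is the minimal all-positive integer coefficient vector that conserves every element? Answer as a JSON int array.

Coefficients: [4, 2, 3, 2, 5]

A: 4·4+2·8+3·2 = 38 | 2·4+5·6 = 38
M: 4·0+2·1+3·6 = 20 | 2·0+5·4 = 20
G: 4·1+2·8+3·3 = 29 | 2·2+5·5 = 29
L: 4·8+2·3+3·0 = 38 | 2·4+5·6 = 38
gcd(4,2,3,2,5) = 1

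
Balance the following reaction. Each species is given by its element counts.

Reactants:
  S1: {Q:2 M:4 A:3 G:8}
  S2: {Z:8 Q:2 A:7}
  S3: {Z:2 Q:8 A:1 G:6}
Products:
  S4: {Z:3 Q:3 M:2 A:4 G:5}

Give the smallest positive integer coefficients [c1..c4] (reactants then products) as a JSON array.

Z: 3·0+2·8+1·2 = 18 | 6·3 = 18
Q: 3·2+2·2+1·8 = 18 | 6·3 = 18
M: 3·4+2·0+1·0 = 12 | 6·2 = 12
A: 3·3+2·7+1·1 = 24 | 6·4 = 24
G: 3·8+2·0+1·6 = 30 | 6·5 = 30
gcd(3,2,1,6) = 1

Coefficients: [3, 2, 1, 6]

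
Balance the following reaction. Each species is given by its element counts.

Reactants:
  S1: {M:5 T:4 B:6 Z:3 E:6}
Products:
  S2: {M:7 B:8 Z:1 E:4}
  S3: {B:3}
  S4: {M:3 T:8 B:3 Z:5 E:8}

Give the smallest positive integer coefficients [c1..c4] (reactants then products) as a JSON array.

M: 6·5 = 30 | 3·7+1·0+3·3 = 30
T: 6·4 = 24 | 3·0+1·0+3·8 = 24
B: 6·6 = 36 | 3·8+1·3+3·3 = 36
Z: 6·3 = 18 | 3·1+1·0+3·5 = 18
E: 6·6 = 36 | 3·4+1·0+3·8 = 36
gcd(6,3,1,3) = 1

Coefficients: [6, 3, 1, 3]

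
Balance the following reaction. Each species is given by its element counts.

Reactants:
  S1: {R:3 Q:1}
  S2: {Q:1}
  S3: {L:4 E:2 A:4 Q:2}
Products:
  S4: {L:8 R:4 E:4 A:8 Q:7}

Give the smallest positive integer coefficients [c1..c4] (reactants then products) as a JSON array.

L: 4·0+5·0+6·4 = 24 | 3·8 = 24
R: 4·3+5·0+6·0 = 12 | 3·4 = 12
E: 4·0+5·0+6·2 = 12 | 3·4 = 12
A: 4·0+5·0+6·4 = 24 | 3·8 = 24
Q: 4·1+5·1+6·2 = 21 | 3·7 = 21
gcd(4,5,6,3) = 1

Coefficients: [4, 5, 6, 3]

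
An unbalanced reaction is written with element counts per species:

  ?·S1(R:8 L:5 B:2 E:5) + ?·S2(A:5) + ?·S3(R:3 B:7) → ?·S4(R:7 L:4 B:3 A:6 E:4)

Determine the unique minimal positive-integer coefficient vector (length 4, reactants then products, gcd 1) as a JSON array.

Coefficients: [4, 6, 1, 5]

R: 4·8+6·0+1·3 = 35 | 5·7 = 35
L: 4·5+6·0+1·0 = 20 | 5·4 = 20
B: 4·2+6·0+1·7 = 15 | 5·3 = 15
A: 4·0+6·5+1·0 = 30 | 5·6 = 30
E: 4·5+6·0+1·0 = 20 | 5·4 = 20
gcd(4,6,1,5) = 1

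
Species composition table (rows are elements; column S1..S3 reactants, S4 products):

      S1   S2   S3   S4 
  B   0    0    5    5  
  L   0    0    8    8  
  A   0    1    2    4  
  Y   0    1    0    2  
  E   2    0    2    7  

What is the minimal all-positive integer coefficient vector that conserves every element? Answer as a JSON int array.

Coefficients: [5, 4, 2, 2]

B: 5·0+4·0+2·5 = 10 | 2·5 = 10
L: 5·0+4·0+2·8 = 16 | 2·8 = 16
A: 5·0+4·1+2·2 = 8 | 2·4 = 8
Y: 5·0+4·1+2·0 = 4 | 2·2 = 4
E: 5·2+4·0+2·2 = 14 | 2·7 = 14
gcd(5,4,2,2) = 1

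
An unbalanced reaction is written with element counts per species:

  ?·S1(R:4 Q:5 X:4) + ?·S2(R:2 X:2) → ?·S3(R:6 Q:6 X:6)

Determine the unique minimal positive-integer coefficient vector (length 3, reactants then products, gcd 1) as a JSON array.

R: 6·4+3·2 = 30 | 5·6 = 30
Q: 6·5+3·0 = 30 | 5·6 = 30
X: 6·4+3·2 = 30 | 5·6 = 30
gcd(6,3,5) = 1

Coefficients: [6, 3, 5]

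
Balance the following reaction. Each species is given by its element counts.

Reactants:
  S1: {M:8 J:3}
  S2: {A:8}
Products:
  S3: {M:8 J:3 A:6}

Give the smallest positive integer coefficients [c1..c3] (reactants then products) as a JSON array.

Coefficients: [4, 3, 4]

M: 4·8+3·0 = 32 | 4·8 = 32
J: 4·3+3·0 = 12 | 4·3 = 12
A: 4·0+3·8 = 24 | 4·6 = 24
gcd(4,3,4) = 1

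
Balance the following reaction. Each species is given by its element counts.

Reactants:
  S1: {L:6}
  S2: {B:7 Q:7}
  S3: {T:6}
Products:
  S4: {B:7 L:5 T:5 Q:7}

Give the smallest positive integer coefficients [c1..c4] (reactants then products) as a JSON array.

Coefficients: [5, 6, 5, 6]

B: 5·0+6·7+5·0 = 42 | 6·7 = 42
L: 5·6+6·0+5·0 = 30 | 6·5 = 30
T: 5·0+6·0+5·6 = 30 | 6·5 = 30
Q: 5·0+6·7+5·0 = 42 | 6·7 = 42
gcd(5,6,5,6) = 1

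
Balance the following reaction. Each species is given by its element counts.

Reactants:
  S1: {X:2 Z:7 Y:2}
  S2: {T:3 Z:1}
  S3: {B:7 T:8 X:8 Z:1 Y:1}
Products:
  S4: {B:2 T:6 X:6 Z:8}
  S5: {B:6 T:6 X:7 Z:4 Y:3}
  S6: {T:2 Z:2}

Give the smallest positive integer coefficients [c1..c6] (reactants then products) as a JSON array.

B: 4·0+2·0+4·7 = 28 | 2·2+4·6+1·0 = 28
T: 4·0+2·3+4·8 = 38 | 2·6+4·6+1·2 = 38
X: 4·2+2·0+4·8 = 40 | 2·6+4·7+1·0 = 40
Z: 4·7+2·1+4·1 = 34 | 2·8+4·4+1·2 = 34
Y: 4·2+2·0+4·1 = 12 | 2·0+4·3+1·0 = 12
gcd(4,2,4,2,4,1) = 1

Coefficients: [4, 2, 4, 2, 4, 1]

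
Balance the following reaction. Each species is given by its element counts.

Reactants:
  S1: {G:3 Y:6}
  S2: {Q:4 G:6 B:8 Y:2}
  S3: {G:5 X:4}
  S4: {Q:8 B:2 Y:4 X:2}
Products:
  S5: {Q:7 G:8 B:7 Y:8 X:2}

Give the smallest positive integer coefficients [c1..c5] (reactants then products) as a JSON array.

Coefficients: [3, 3, 1, 2, 4]

Q: 3·0+3·4+1·0+2·8 = 28 | 4·7 = 28
G: 3·3+3·6+1·5+2·0 = 32 | 4·8 = 32
B: 3·0+3·8+1·0+2·2 = 28 | 4·7 = 28
Y: 3·6+3·2+1·0+2·4 = 32 | 4·8 = 32
X: 3·0+3·0+1·4+2·2 = 8 | 4·2 = 8
gcd(3,3,1,2,4) = 1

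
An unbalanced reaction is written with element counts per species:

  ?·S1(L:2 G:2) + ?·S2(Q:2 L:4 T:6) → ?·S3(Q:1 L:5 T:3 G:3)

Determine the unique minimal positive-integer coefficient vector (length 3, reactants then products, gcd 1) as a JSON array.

Q: 3·0+1·2 = 2 | 2·1 = 2
L: 3·2+1·4 = 10 | 2·5 = 10
T: 3·0+1·6 = 6 | 2·3 = 6
G: 3·2+1·0 = 6 | 2·3 = 6
gcd(3,1,2) = 1

Coefficients: [3, 1, 2]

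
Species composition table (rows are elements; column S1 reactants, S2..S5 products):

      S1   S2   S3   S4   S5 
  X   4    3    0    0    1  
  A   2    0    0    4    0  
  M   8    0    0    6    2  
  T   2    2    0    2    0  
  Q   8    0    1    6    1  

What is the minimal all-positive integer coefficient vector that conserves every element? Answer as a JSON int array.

Coefficients: [2, 1, 5, 1, 5]

X: 2·4 = 8 | 1·3+5·0+1·0+5·1 = 8
A: 2·2 = 4 | 1·0+5·0+1·4+5·0 = 4
M: 2·8 = 16 | 1·0+5·0+1·6+5·2 = 16
T: 2·2 = 4 | 1·2+5·0+1·2+5·0 = 4
Q: 2·8 = 16 | 1·0+5·1+1·6+5·1 = 16
gcd(2,1,5,1,5) = 1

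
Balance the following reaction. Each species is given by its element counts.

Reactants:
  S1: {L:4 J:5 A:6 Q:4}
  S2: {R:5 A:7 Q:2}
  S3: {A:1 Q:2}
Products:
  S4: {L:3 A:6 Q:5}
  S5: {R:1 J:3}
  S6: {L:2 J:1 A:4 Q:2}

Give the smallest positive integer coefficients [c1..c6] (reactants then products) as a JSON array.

Coefficients: [4, 1, 1, 2, 5, 5]

R: 4·0+1·5+1·0 = 5 | 2·0+5·1+5·0 = 5
L: 4·4+1·0+1·0 = 16 | 2·3+5·0+5·2 = 16
J: 4·5+1·0+1·0 = 20 | 2·0+5·3+5·1 = 20
A: 4·6+1·7+1·1 = 32 | 2·6+5·0+5·4 = 32
Q: 4·4+1·2+1·2 = 20 | 2·5+5·0+5·2 = 20
gcd(4,1,1,2,5,5) = 1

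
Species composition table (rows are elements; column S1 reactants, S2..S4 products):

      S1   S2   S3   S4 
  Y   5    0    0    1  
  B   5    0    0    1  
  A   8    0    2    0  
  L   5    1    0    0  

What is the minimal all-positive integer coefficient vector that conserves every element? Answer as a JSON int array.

Coefficients: [1, 5, 4, 5]

Y: 1·5 = 5 | 5·0+4·0+5·1 = 5
B: 1·5 = 5 | 5·0+4·0+5·1 = 5
A: 1·8 = 8 | 5·0+4·2+5·0 = 8
L: 1·5 = 5 | 5·1+4·0+5·0 = 5
gcd(1,5,4,5) = 1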